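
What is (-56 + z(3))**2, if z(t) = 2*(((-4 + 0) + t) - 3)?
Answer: 4096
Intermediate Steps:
z(t) = -14 + 2*t (z(t) = 2*((-4 + t) - 3) = 2*(-7 + t) = -14 + 2*t)
(-56 + z(3))**2 = (-56 + (-14 + 2*3))**2 = (-56 + (-14 + 6))**2 = (-56 - 8)**2 = (-64)**2 = 4096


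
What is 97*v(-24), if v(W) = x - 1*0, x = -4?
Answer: -388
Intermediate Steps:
v(W) = -4 (v(W) = -4 - 1*0 = -4 + 0 = -4)
97*v(-24) = 97*(-4) = -388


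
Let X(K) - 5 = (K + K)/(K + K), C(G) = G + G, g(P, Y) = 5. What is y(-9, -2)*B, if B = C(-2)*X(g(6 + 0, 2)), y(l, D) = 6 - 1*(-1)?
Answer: -168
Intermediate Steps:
C(G) = 2*G
X(K) = 6 (X(K) = 5 + (K + K)/(K + K) = 5 + (2*K)/((2*K)) = 5 + (2*K)*(1/(2*K)) = 5 + 1 = 6)
y(l, D) = 7 (y(l, D) = 6 + 1 = 7)
B = -24 (B = (2*(-2))*6 = -4*6 = -24)
y(-9, -2)*B = 7*(-24) = -168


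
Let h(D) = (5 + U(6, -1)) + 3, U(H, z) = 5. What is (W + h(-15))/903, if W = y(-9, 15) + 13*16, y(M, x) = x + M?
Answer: 227/903 ≈ 0.25138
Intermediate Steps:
y(M, x) = M + x
W = 214 (W = (-9 + 15) + 13*16 = 6 + 208 = 214)
h(D) = 13 (h(D) = (5 + 5) + 3 = 10 + 3 = 13)
(W + h(-15))/903 = (214 + 13)/903 = (1/903)*227 = 227/903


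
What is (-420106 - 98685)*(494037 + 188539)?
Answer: -354114285616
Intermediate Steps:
(-420106 - 98685)*(494037 + 188539) = -518791*682576 = -354114285616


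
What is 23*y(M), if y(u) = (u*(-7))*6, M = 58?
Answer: -56028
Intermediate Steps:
y(u) = -42*u (y(u) = -7*u*6 = -42*u)
23*y(M) = 23*(-42*58) = 23*(-2436) = -56028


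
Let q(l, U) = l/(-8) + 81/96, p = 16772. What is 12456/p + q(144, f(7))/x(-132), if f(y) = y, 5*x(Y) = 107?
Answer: -847449/14356832 ≈ -0.059028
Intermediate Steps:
x(Y) = 107/5 (x(Y) = (⅕)*107 = 107/5)
q(l, U) = 27/32 - l/8 (q(l, U) = l*(-⅛) + 81*(1/96) = -l/8 + 27/32 = 27/32 - l/8)
12456/p + q(144, f(7))/x(-132) = 12456/16772 + (27/32 - ⅛*144)/(107/5) = 12456*(1/16772) + (27/32 - 18)*(5/107) = 3114/4193 - 549/32*5/107 = 3114/4193 - 2745/3424 = -847449/14356832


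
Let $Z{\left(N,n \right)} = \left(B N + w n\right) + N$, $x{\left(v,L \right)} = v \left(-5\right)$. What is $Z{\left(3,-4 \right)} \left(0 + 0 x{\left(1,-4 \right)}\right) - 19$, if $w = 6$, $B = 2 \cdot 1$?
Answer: $-19$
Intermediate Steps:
$B = 2$
$x{\left(v,L \right)} = - 5 v$
$Z{\left(N,n \right)} = 3 N + 6 n$ ($Z{\left(N,n \right)} = \left(2 N + 6 n\right) + N = 3 N + 6 n$)
$Z{\left(3,-4 \right)} \left(0 + 0 x{\left(1,-4 \right)}\right) - 19 = \left(3 \cdot 3 + 6 \left(-4\right)\right) \left(0 + 0 \left(\left(-5\right) 1\right)\right) - 19 = \left(9 - 24\right) \left(0 + 0 \left(-5\right)\right) - 19 = - 15 \left(0 + 0\right) - 19 = \left(-15\right) 0 - 19 = 0 - 19 = -19$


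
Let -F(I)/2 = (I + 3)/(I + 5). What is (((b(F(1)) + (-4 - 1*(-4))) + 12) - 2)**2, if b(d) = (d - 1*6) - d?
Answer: 16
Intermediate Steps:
F(I) = -2*(3 + I)/(5 + I) (F(I) = -2*(I + 3)/(I + 5) = -2*(3 + I)/(5 + I))
b(d) = -6 (b(d) = (d - 6) - d = (-6 + d) - d = -6)
(((b(F(1)) + (-4 - 1*(-4))) + 12) - 2)**2 = (((-6 + (-4 - 1*(-4))) + 12) - 2)**2 = (((-6 + (-4 + 4)) + 12) - 2)**2 = (((-6 + 0) + 12) - 2)**2 = ((-6 + 12) - 2)**2 = (6 - 2)**2 = 4**2 = 16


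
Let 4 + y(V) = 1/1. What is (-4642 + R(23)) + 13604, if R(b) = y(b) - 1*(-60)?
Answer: 9019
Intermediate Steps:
y(V) = -3 (y(V) = -4 + 1/1 = -4 + 1 = -3)
R(b) = 57 (R(b) = -3 - 1*(-60) = -3 + 60 = 57)
(-4642 + R(23)) + 13604 = (-4642 + 57) + 13604 = -4585 + 13604 = 9019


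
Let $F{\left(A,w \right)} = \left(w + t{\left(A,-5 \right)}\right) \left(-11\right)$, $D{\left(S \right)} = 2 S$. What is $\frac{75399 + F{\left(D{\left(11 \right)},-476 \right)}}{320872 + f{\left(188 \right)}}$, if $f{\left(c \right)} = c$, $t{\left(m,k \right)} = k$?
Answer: $\frac{8069}{32106} \approx 0.25132$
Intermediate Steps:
$F{\left(A,w \right)} = 55 - 11 w$ ($F{\left(A,w \right)} = \left(w - 5\right) \left(-11\right) = \left(-5 + w\right) \left(-11\right) = 55 - 11 w$)
$\frac{75399 + F{\left(D{\left(11 \right)},-476 \right)}}{320872 + f{\left(188 \right)}} = \frac{75399 + \left(55 - -5236\right)}{320872 + 188} = \frac{75399 + \left(55 + 5236\right)}{321060} = \left(75399 + 5291\right) \frac{1}{321060} = 80690 \cdot \frac{1}{321060} = \frac{8069}{32106}$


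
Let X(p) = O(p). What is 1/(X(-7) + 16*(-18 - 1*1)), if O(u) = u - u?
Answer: -1/304 ≈ -0.0032895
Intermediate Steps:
O(u) = 0
X(p) = 0
1/(X(-7) + 16*(-18 - 1*1)) = 1/(0 + 16*(-18 - 1*1)) = 1/(0 + 16*(-18 - 1)) = 1/(0 + 16*(-19)) = 1/(0 - 304) = 1/(-304) = -1/304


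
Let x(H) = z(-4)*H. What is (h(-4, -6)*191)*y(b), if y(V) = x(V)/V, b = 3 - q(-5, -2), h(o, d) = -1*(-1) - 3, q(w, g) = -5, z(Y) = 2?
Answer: -764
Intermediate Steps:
h(o, d) = -2 (h(o, d) = 1 - 3 = -2)
x(H) = 2*H
b = 8 (b = 3 - 1*(-5) = 3 + 5 = 8)
y(V) = 2 (y(V) = (2*V)/V = 2)
(h(-4, -6)*191)*y(b) = -2*191*2 = -382*2 = -764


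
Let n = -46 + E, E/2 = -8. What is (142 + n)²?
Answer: 6400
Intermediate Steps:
E = -16 (E = 2*(-8) = -16)
n = -62 (n = -46 - 16 = -62)
(142 + n)² = (142 - 62)² = 80² = 6400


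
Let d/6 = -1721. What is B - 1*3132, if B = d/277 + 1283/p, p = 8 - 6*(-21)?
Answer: -117281869/37118 ≈ -3159.7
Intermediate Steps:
d = -10326 (d = 6*(-1721) = -10326)
p = 134 (p = 8 + 126 = 134)
B = -1028293/37118 (B = -10326/277 + 1283/134 = -1028293/37118 ≈ -27.703)
B - 1*3132 = -1028293/37118 - 1*3132 = -1028293/37118 - 3132 = -117281869/37118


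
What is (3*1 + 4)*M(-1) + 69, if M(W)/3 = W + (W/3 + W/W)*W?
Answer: 34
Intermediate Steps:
M(W) = 3*W + 3*W*(1 + W/3) (M(W) = 3*(W + (W/3 + W/W)*W) = 3*(W + (W*(⅓) + 1)*W) = 3*(W + (W/3 + 1)*W) = 3*(W + (1 + W/3)*W) = 3*(W + W*(1 + W/3)) = 3*W + 3*W*(1 + W/3))
(3*1 + 4)*M(-1) + 69 = (3*1 + 4)*(-(6 - 1)) + 69 = (3 + 4)*(-1*5) + 69 = 7*(-5) + 69 = -35 + 69 = 34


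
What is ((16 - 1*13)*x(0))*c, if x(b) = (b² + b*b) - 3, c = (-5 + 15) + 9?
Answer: -171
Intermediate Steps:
c = 19 (c = 10 + 9 = 19)
x(b) = -3 + 2*b² (x(b) = (b² + b²) - 3 = 2*b² - 3 = -3 + 2*b²)
((16 - 1*13)*x(0))*c = ((16 - 1*13)*(-3 + 2*0²))*19 = ((16 - 13)*(-3 + 2*0))*19 = (3*(-3 + 0))*19 = (3*(-3))*19 = -9*19 = -171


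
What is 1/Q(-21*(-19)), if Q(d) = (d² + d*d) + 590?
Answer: 1/318992 ≈ 3.1349e-6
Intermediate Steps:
Q(d) = 590 + 2*d² (Q(d) = (d² + d²) + 590 = 2*d² + 590 = 590 + 2*d²)
1/Q(-21*(-19)) = 1/(590 + 2*(-21*(-19))²) = 1/(590 + 2*399²) = 1/(590 + 2*159201) = 1/(590 + 318402) = 1/318992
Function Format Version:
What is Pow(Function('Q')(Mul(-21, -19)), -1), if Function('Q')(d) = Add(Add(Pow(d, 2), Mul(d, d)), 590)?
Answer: Rational(1, 318992) ≈ 3.1349e-6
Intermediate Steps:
Function('Q')(d) = Add(590, Mul(2, Pow(d, 2))) (Function('Q')(d) = Add(Add(Pow(d, 2), Pow(d, 2)), 590) = Add(Mul(2, Pow(d, 2)), 590) = Add(590, Mul(2, Pow(d, 2))))
Pow(Function('Q')(Mul(-21, -19)), -1) = Pow(Add(590, Mul(2, Pow(Mul(-21, -19), 2))), -1) = Pow(Add(590, Mul(2, Pow(399, 2))), -1) = Pow(Add(590, Mul(2, 159201)), -1) = Pow(Add(590, 318402), -1) = Pow(318992, -1) = Rational(1, 318992)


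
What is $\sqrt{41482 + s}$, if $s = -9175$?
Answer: $11 \sqrt{267} \approx 179.74$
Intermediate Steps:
$\sqrt{41482 + s} = \sqrt{41482 - 9175} = \sqrt{32307} = 11 \sqrt{267}$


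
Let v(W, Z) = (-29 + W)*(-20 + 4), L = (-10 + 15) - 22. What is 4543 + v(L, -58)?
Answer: 5279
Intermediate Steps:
L = -17 (L = 5 - 22 = -17)
v(W, Z) = 464 - 16*W (v(W, Z) = (-29 + W)*(-16) = 464 - 16*W)
4543 + v(L, -58) = 4543 + (464 - 16*(-17)) = 4543 + (464 + 272) = 4543 + 736 = 5279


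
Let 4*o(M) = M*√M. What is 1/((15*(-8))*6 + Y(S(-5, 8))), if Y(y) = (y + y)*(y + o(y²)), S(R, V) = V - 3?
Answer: -2/715 ≈ -0.0027972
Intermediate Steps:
S(R, V) = -3 + V
o(M) = M^(3/2)/4 (o(M) = (M*√M)/4 = M^(3/2)/4)
Y(y) = 2*y*(y + (y²)^(3/2)/4) (Y(y) = (y + y)*(y + (y²)^(3/2)/4) = (2*y)*(y + (y²)^(3/2)/4) = 2*y*(y + (y²)^(3/2)/4))
1/((15*(-8))*6 + Y(S(-5, 8))) = 1/((15*(-8))*6 + (-3 + 8)*(((-3 + 8)²)^(3/2) + 4*(-3 + 8))/2) = 1/(-120*6 + (½)*5*((5²)^(3/2) + 4*5)) = 1/(-720 + (½)*5*(25^(3/2) + 20)) = 1/(-720 + (½)*5*(125 + 20)) = 1/(-720 + (½)*5*145) = 1/(-720 + 725/2) = 1/(-715/2) = -2/715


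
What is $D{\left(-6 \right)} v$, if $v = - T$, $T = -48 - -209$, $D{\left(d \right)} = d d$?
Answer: $-5796$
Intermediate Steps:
$D{\left(d \right)} = d^{2}$
$T = 161$ ($T = -48 + 209 = 161$)
$v = -161$ ($v = \left(-1\right) 161 = -161$)
$D{\left(-6 \right)} v = \left(-6\right)^{2} \left(-161\right) = 36 \left(-161\right) = -5796$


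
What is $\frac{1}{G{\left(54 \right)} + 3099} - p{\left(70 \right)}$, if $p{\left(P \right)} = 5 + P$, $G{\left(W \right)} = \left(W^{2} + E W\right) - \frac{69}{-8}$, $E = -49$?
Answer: $- \frac{2026567}{27021} \approx -75.0$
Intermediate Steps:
$G{\left(W \right)} = \frac{69}{8} + W^{2} - 49 W$ ($G{\left(W \right)} = \left(W^{2} - 49 W\right) - \frac{69}{-8} = \left(W^{2} - 49 W\right) - - \frac{69}{8} = \left(W^{2} - 49 W\right) + \frac{69}{8} = \frac{69}{8} + W^{2} - 49 W$)
$\frac{1}{G{\left(54 \right)} + 3099} - p{\left(70 \right)} = \frac{1}{\left(\frac{69}{8} + 54^{2} - 2646\right) + 3099} - \left(5 + 70\right) = \frac{1}{\left(\frac{69}{8} + 2916 - 2646\right) + 3099} - 75 = \frac{1}{\frac{2229}{8} + 3099} - 75 = \frac{1}{\frac{27021}{8}} - 75 = \frac{8}{27021} - 75 = - \frac{2026567}{27021}$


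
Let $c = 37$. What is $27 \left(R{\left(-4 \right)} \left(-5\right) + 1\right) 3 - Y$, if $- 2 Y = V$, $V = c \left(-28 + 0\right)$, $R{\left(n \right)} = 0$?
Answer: $-437$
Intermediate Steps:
$V = -1036$ ($V = 37 \left(-28 + 0\right) = 37 \left(-28\right) = -1036$)
$Y = 518$ ($Y = \left(- \frac{1}{2}\right) \left(-1036\right) = 518$)
$27 \left(R{\left(-4 \right)} \left(-5\right) + 1\right) 3 - Y = 27 \left(0 \left(-5\right) + 1\right) 3 - 518 = 27 \left(0 + 1\right) 3 - 518 = 27 \cdot 1 \cdot 3 - 518 = 27 \cdot 3 - 518 = 81 - 518 = -437$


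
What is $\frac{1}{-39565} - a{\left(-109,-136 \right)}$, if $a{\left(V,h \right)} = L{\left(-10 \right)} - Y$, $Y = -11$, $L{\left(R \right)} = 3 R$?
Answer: $\frac{751734}{39565} \approx 19.0$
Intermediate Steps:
$a{\left(V,h \right)} = -19$ ($a{\left(V,h \right)} = 3 \left(-10\right) - -11 = -30 + 11 = -19$)
$\frac{1}{-39565} - a{\left(-109,-136 \right)} = \frac{1}{-39565} - -19 = - \frac{1}{39565} + 19 = \frac{751734}{39565}$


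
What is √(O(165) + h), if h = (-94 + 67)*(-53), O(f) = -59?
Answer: 14*√7 ≈ 37.041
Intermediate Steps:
h = 1431 (h = -27*(-53) = 1431)
√(O(165) + h) = √(-59 + 1431) = √1372 = 14*√7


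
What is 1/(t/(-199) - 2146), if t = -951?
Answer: -199/426103 ≈ -0.00046702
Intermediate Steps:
1/(t/(-199) - 2146) = 1/(-951/(-199) - 2146) = 1/(-951*(-1/199) - 2146) = 1/(951/199 - 2146) = 1/(-426103/199) = -199/426103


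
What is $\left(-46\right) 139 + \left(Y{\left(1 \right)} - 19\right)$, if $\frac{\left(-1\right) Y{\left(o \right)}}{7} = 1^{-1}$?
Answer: $-6420$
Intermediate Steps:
$Y{\left(o \right)} = -7$ ($Y{\left(o \right)} = - \frac{7}{1} = \left(-7\right) 1 = -7$)
$\left(-46\right) 139 + \left(Y{\left(1 \right)} - 19\right) = \left(-46\right) 139 - 26 = -6394 - 26 = -6420$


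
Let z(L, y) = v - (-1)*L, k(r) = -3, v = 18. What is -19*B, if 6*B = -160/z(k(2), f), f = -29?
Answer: 304/9 ≈ 33.778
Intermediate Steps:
z(L, y) = 18 + L (z(L, y) = 18 - (-1)*L = 18 + L)
B = -16/9 (B = (-160/(18 - 3))/6 = (-160/15)/6 = (-160*1/15)/6 = (⅙)*(-32/3) = -16/9 ≈ -1.7778)
-19*B = -19*(-16/9) = 304/9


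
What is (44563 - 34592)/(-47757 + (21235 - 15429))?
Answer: -767/3227 ≈ -0.23768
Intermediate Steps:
(44563 - 34592)/(-47757 + (21235 - 15429)) = 9971/(-47757 + 5806) = 9971/(-41951) = 9971*(-1/41951) = -767/3227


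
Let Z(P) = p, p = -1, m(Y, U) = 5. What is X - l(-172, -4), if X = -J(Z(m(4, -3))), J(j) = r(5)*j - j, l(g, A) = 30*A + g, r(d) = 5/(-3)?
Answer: 868/3 ≈ 289.33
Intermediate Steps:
r(d) = -5/3 (r(d) = 5*(-⅓) = -5/3)
l(g, A) = g + 30*A
Z(P) = -1
J(j) = -8*j/3 (J(j) = -5*j/3 - j = -8*j/3)
X = -8/3 (X = -(-8)*(-1)/3 = -1*8/3 = -8/3 ≈ -2.6667)
X - l(-172, -4) = -8/3 - (-172 + 30*(-4)) = -8/3 - (-172 - 120) = -8/3 - 1*(-292) = -8/3 + 292 = 868/3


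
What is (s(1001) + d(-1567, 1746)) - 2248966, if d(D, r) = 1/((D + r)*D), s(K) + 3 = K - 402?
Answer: -630652046411/280493 ≈ -2.2484e+6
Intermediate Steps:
s(K) = -405 + K (s(K) = -3 + (K - 402) = -3 + (-402 + K) = -405 + K)
d(D, r) = 1/(D*(D + r))
(s(1001) + d(-1567, 1746)) - 2248966 = ((-405 + 1001) + 1/((-1567)*(-1567 + 1746))) - 2248966 = (596 - 1/1567/179) - 2248966 = (596 - 1/1567*1/179) - 2248966 = (596 - 1/280493) - 2248966 = 167173827/280493 - 2248966 = -630652046411/280493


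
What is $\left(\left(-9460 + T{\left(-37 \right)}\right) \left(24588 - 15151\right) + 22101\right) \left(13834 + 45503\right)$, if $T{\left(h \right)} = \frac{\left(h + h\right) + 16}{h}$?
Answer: $- \frac{195917343485409}{37} \approx -5.2951 \cdot 10^{12}$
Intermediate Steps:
$T{\left(h \right)} = \frac{16 + 2 h}{h}$ ($T{\left(h \right)} = \frac{2 h + 16}{h} = \frac{16 + 2 h}{h}$)
$\left(\left(-9460 + T{\left(-37 \right)}\right) \left(24588 - 15151\right) + 22101\right) \left(13834 + 45503\right) = \left(\left(-9460 + \left(2 + \frac{16}{-37}\right)\right) \left(24588 - 15151\right) + 22101\right) \left(13834 + 45503\right) = \left(\left(-9460 + \left(2 + 16 \left(- \frac{1}{37}\right)\right)\right) 9437 + 22101\right) 59337 = \left(\left(-9460 + \left(2 - \frac{16}{37}\right)\right) 9437 + 22101\right) 59337 = \left(\left(-9460 + \frac{58}{37}\right) 9437 + 22101\right) 59337 = \left(\left(- \frac{349962}{37}\right) 9437 + 22101\right) 59337 = \left(- \frac{3302591394}{37} + 22101\right) 59337 = \left(- \frac{3301773657}{37}\right) 59337 = - \frac{195917343485409}{37}$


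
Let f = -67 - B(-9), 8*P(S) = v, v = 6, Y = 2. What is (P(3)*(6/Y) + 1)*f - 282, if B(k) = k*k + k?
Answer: -2935/4 ≈ -733.75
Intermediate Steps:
B(k) = k + k² (B(k) = k² + k = k + k²)
P(S) = ¾ (P(S) = (⅛)*6 = ¾)
f = -139 (f = -67 - (-9)*(1 - 9) = -67 - (-9)*(-8) = -67 - 1*72 = -67 - 72 = -139)
(P(3)*(6/Y) + 1)*f - 282 = (3*(6/2)/4 + 1)*(-139) - 282 = (3*(6*(½))/4 + 1)*(-139) - 282 = ((¾)*3 + 1)*(-139) - 282 = (9/4 + 1)*(-139) - 282 = (13/4)*(-139) - 282 = -1807/4 - 282 = -2935/4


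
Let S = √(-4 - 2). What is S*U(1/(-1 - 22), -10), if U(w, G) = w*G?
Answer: 10*I*√6/23 ≈ 1.065*I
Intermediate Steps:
U(w, G) = G*w
S = I*√6 (S = √(-6) = I*√6 ≈ 2.4495*I)
S*U(1/(-1 - 22), -10) = (I*√6)*(-10/(-1 - 22)) = (I*√6)*(-10/(-23)) = (I*√6)*(-10*(-1/23)) = (I*√6)*(10/23) = 10*I*√6/23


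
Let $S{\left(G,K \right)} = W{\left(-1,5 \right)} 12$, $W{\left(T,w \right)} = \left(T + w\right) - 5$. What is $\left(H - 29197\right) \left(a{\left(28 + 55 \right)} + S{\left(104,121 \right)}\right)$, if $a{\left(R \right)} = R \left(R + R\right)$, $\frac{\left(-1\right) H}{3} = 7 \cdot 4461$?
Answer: $-1691538548$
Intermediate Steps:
$W{\left(T,w \right)} = -5 + T + w$
$H = -93681$ ($H = - 3 \cdot 7 \cdot 4461 = \left(-3\right) 31227 = -93681$)
$a{\left(R \right)} = 2 R^{2}$ ($a{\left(R \right)} = R 2 R = 2 R^{2}$)
$S{\left(G,K \right)} = -12$ ($S{\left(G,K \right)} = \left(-5 - 1 + 5\right) 12 = \left(-1\right) 12 = -12$)
$\left(H - 29197\right) \left(a{\left(28 + 55 \right)} + S{\left(104,121 \right)}\right) = \left(-93681 - 29197\right) \left(2 \left(28 + 55\right)^{2} - 12\right) = - 122878 \left(2 \cdot 83^{2} - 12\right) = - 122878 \left(2 \cdot 6889 - 12\right) = - 122878 \left(13778 - 12\right) = \left(-122878\right) 13766 = -1691538548$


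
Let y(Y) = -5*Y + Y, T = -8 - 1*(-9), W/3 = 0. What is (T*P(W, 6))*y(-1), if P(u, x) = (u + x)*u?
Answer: 0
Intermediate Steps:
W = 0 (W = 3*0 = 0)
P(u, x) = u*(u + x)
T = 1 (T = -8 + 9 = 1)
y(Y) = -4*Y
(T*P(W, 6))*y(-1) = (1*(0*(0 + 6)))*(-4*(-1)) = (1*(0*6))*4 = (1*0)*4 = 0*4 = 0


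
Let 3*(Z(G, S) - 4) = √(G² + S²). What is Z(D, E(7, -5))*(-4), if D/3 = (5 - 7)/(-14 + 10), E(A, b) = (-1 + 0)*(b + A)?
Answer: -58/3 ≈ -19.333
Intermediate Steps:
E(A, b) = -A - b (E(A, b) = -(A + b) = -A - b)
D = 3/2 (D = 3*((5 - 7)/(-14 + 10)) = 3*(-2/(-4)) = 3*(-2*(-¼)) = 3*(½) = 3/2 ≈ 1.5000)
Z(G, S) = 4 + √(G² + S²)/3
Z(D, E(7, -5))*(-4) = (4 + √((3/2)² + (-1*7 - 1*(-5))²)/3)*(-4) = (4 + √(9/4 + (-7 + 5)²)/3)*(-4) = (4 + √(9/4 + (-2)²)/3)*(-4) = (4 + √(9/4 + 4)/3)*(-4) = (4 + √(25/4)/3)*(-4) = (4 + (⅓)*(5/2))*(-4) = (4 + ⅚)*(-4) = (29/6)*(-4) = -58/3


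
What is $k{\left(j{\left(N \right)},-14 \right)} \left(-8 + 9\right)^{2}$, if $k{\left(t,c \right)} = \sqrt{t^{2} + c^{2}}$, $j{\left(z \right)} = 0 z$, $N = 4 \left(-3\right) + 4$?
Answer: $14$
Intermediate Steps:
$N = -8$ ($N = -12 + 4 = -8$)
$j{\left(z \right)} = 0$
$k{\left(t,c \right)} = \sqrt{c^{2} + t^{2}}$
$k{\left(j{\left(N \right)},-14 \right)} \left(-8 + 9\right)^{2} = \sqrt{\left(-14\right)^{2} + 0^{2}} \left(-8 + 9\right)^{2} = \sqrt{196 + 0} \cdot 1^{2} = \sqrt{196} \cdot 1 = 14 \cdot 1 = 14$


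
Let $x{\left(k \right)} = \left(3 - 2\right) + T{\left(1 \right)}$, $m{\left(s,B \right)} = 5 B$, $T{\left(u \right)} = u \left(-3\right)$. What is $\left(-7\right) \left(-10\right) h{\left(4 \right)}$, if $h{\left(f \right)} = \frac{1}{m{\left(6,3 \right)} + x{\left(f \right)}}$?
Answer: $\frac{70}{13} \approx 5.3846$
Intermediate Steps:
$T{\left(u \right)} = - 3 u$
$x{\left(k \right)} = -2$ ($x{\left(k \right)} = \left(3 - 2\right) - 3 = 1 - 3 = -2$)
$h{\left(f \right)} = \frac{1}{13}$ ($h{\left(f \right)} = \frac{1}{5 \cdot 3 - 2} = \frac{1}{15 - 2} = \frac{1}{13}$)
$\left(-7\right) \left(-10\right) h{\left(4 \right)} = \left(-7\right) \left(-10\right) \frac{1}{13} = 70 \cdot \frac{1}{13} = \frac{70}{13}$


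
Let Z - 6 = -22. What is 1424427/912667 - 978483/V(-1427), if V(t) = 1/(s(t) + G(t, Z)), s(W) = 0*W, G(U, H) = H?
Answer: 14288467731003/912667 ≈ 1.5656e+7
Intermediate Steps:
Z = -16 (Z = 6 - 22 = -16)
s(W) = 0
V(t) = -1/16 (V(t) = 1/(0 - 16) = 1/(-16) = -1/16)
1424427/912667 - 978483/V(-1427) = 1424427/912667 - 978483/(-1/16) = 1424427*(1/912667) - 978483*(-16) = 1424427/912667 + 15655728 = 14288467731003/912667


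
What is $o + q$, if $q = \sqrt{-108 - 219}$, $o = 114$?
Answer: $114 + i \sqrt{327} \approx 114.0 + 18.083 i$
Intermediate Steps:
$q = i \sqrt{327}$ ($q = \sqrt{-327} = i \sqrt{327} \approx 18.083 i$)
$o + q = 114 + i \sqrt{327}$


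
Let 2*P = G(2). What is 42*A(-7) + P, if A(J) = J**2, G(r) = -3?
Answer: 4113/2 ≈ 2056.5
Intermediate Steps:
P = -3/2 (P = (1/2)*(-3) = -3/2 ≈ -1.5000)
42*A(-7) + P = 42*(-7)**2 - 3/2 = 42*49 - 3/2 = 2058 - 3/2 = 4113/2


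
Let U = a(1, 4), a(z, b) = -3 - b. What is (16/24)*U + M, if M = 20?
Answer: 46/3 ≈ 15.333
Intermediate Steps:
U = -7 (U = -3 - 1*4 = -3 - 4 = -7)
(16/24)*U + M = (16/24)*(-7) + 20 = (16*(1/24))*(-7) + 20 = (⅔)*(-7) + 20 = -14/3 + 20 = 46/3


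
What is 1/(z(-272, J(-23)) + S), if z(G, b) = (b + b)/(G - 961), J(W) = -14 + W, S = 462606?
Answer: 1233/570393272 ≈ 2.1617e-6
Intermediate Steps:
z(G, b) = 2*b/(-961 + G) (z(G, b) = (2*b)/(-961 + G) = 2*b/(-961 + G))
1/(z(-272, J(-23)) + S) = 1/(2*(-14 - 23)/(-961 - 272) + 462606) = 1/(2*(-37)/(-1233) + 462606) = 1/(2*(-37)*(-1/1233) + 462606) = 1/(74/1233 + 462606) = 1/(570393272/1233) = 1233/570393272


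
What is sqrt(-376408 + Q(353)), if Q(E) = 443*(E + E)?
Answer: 5*I*sqrt(2546) ≈ 252.29*I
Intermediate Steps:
Q(E) = 886*E (Q(E) = 443*(2*E) = 886*E)
sqrt(-376408 + Q(353)) = sqrt(-376408 + 886*353) = sqrt(-376408 + 312758) = sqrt(-63650) = 5*I*sqrt(2546)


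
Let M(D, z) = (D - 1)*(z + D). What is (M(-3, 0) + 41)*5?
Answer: 265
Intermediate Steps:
M(D, z) = (-1 + D)*(D + z)
(M(-3, 0) + 41)*5 = (((-3)**2 - 1*(-3) - 1*0 - 3*0) + 41)*5 = ((9 + 3 + 0 + 0) + 41)*5 = (12 + 41)*5 = 53*5 = 265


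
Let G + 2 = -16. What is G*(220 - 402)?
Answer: 3276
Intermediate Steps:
G = -18 (G = -2 - 16 = -18)
G*(220 - 402) = -18*(220 - 402) = -18*(-182) = 3276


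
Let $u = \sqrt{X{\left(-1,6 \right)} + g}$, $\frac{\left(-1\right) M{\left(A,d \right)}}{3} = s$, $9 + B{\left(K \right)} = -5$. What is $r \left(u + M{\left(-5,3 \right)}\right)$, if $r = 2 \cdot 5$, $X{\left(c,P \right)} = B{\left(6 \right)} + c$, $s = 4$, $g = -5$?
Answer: $-120 + 20 i \sqrt{5} \approx -120.0 + 44.721 i$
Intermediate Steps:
$B{\left(K \right)} = -14$ ($B{\left(K \right)} = -9 - 5 = -14$)
$M{\left(A,d \right)} = -12$ ($M{\left(A,d \right)} = \left(-3\right) 4 = -12$)
$X{\left(c,P \right)} = -14 + c$
$r = 10$
$u = 2 i \sqrt{5}$ ($u = \sqrt{\left(-14 - 1\right) - 5} = \sqrt{-15 - 5} = \sqrt{-20} = 2 i \sqrt{5} \approx 4.4721 i$)
$r \left(u + M{\left(-5,3 \right)}\right) = 10 \left(2 i \sqrt{5} - 12\right) = 10 \left(-12 + 2 i \sqrt{5}\right) = -120 + 20 i \sqrt{5}$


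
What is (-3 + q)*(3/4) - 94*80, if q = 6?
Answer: -30071/4 ≈ -7517.8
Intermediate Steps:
(-3 + q)*(3/4) - 94*80 = (-3 + 6)*(3/4) - 94*80 = 3*(3*(¼)) - 7520 = 3*(¾) - 7520 = 9/4 - 7520 = -30071/4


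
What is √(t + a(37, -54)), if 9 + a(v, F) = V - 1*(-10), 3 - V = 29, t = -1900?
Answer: 5*I*√77 ≈ 43.875*I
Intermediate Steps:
V = -26 (V = 3 - 1*29 = 3 - 29 = -26)
a(v, F) = -25 (a(v, F) = -9 + (-26 - 1*(-10)) = -9 + (-26 + 10) = -9 - 16 = -25)
√(t + a(37, -54)) = √(-1900 - 25) = √(-1925) = 5*I*√77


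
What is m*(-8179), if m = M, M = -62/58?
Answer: 253549/29 ≈ 8743.1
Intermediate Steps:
M = -31/29 (M = -62*1/58 = -31/29 ≈ -1.0690)
m = -31/29 ≈ -1.0690
m*(-8179) = -31/29*(-8179) = 253549/29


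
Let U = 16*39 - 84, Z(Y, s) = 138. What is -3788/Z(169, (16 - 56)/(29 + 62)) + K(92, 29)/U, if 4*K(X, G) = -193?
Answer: -1368119/49680 ≈ -27.539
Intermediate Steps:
U = 540 (U = 624 - 84 = 540)
K(X, G) = -193/4 (K(X, G) = (¼)*(-193) = -193/4)
-3788/Z(169, (16 - 56)/(29 + 62)) + K(92, 29)/U = -3788/138 - 193/4/540 = -3788*1/138 - 193/4*1/540 = -1894/69 - 193/2160 = -1368119/49680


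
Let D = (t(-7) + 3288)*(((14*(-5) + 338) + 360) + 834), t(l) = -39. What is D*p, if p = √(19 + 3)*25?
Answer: 118750950*√22 ≈ 5.5699e+8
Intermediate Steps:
D = 4750038 (D = (-39 + 3288)*(((14*(-5) + 338) + 360) + 834) = 3249*(((-70 + 338) + 360) + 834) = 3249*((268 + 360) + 834) = 3249*(628 + 834) = 3249*1462 = 4750038)
p = 25*√22 (p = √22*25 = 25*√22 ≈ 117.26)
D*p = 4750038*(25*√22) = 118750950*√22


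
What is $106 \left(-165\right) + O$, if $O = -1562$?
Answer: $-19052$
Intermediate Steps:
$106 \left(-165\right) + O = 106 \left(-165\right) - 1562 = -17490 - 1562 = -19052$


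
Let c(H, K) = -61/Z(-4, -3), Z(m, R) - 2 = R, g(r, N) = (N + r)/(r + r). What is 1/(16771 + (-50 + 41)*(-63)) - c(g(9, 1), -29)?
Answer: -1057617/17338 ≈ -61.000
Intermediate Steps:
g(r, N) = (N + r)/(2*r) (g(r, N) = (N + r)/((2*r)) = (N + r)*(1/(2*r)) = (N + r)/(2*r))
Z(m, R) = 2 + R
c(H, K) = 61 (c(H, K) = -61/(2 - 3) = -61/(-1) = -61*(-1) = 61)
1/(16771 + (-50 + 41)*(-63)) - c(g(9, 1), -29) = 1/(16771 + (-50 + 41)*(-63)) - 1*61 = 1/(16771 - 9*(-63)) - 61 = 1/(16771 + 567) - 61 = 1/17338 - 61 = -1057617/17338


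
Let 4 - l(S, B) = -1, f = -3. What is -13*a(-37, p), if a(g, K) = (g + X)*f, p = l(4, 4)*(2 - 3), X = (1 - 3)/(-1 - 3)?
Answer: -2847/2 ≈ -1423.5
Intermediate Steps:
X = ½ (X = -2/(-4) = -2*(-¼) = ½ ≈ 0.50000)
l(S, B) = 5 (l(S, B) = 4 - 1*(-1) = 4 + 1 = 5)
p = -5 (p = 5*(2 - 3) = 5*(-1) = -5)
a(g, K) = -3/2 - 3*g (a(g, K) = (g + ½)*(-3) = (½ + g)*(-3) = -3/2 - 3*g)
-13*a(-37, p) = -13*(-3/2 - 3*(-37)) = -13*(-3/2 + 111) = -13*219/2 = -2847/2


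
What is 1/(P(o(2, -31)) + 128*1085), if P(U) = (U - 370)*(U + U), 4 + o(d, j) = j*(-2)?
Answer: 1/102688 ≈ 9.7382e-6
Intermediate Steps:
o(d, j) = -4 - 2*j (o(d, j) = -4 + j*(-2) = -4 - 2*j)
P(U) = 2*U*(-370 + U) (P(U) = (-370 + U)*(2*U) = 2*U*(-370 + U))
1/(P(o(2, -31)) + 128*1085) = 1/(2*(-4 - 2*(-31))*(-370 + (-4 - 2*(-31))) + 128*1085) = 1/(2*(-4 + 62)*(-370 + (-4 + 62)) + 138880) = 1/(2*58*(-370 + 58) + 138880) = 1/(2*58*(-312) + 138880) = 1/(-36192 + 138880) = 1/102688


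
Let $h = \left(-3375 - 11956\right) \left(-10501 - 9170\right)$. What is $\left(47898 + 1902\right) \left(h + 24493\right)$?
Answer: $15019709581200$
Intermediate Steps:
$h = 301576101$ ($h = \left(-15331\right) \left(-19671\right) = 301576101$)
$\left(47898 + 1902\right) \left(h + 24493\right) = \left(47898 + 1902\right) \left(301576101 + 24493\right) = 49800 \cdot 301600594 = 15019709581200$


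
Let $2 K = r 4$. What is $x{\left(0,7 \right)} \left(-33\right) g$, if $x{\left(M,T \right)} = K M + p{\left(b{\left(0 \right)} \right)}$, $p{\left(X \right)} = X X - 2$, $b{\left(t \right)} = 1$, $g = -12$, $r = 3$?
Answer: $-396$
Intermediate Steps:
$K = 6$ ($K = \frac{3 \cdot 4}{2} = \frac{1}{2} \cdot 12 = 6$)
$p{\left(X \right)} = -2 + X^{2}$ ($p{\left(X \right)} = X^{2} - 2 = -2 + X^{2}$)
$x{\left(M,T \right)} = -1 + 6 M$ ($x{\left(M,T \right)} = 6 M - \left(2 - 1^{2}\right) = 6 M + \left(-2 + 1\right) = 6 M - 1 = -1 + 6 M$)
$x{\left(0,7 \right)} \left(-33\right) g = \left(-1 + 6 \cdot 0\right) \left(-33\right) \left(-12\right) = \left(-1 + 0\right) \left(-33\right) \left(-12\right) = \left(-1\right) \left(-33\right) \left(-12\right) = 33 \left(-12\right) = -396$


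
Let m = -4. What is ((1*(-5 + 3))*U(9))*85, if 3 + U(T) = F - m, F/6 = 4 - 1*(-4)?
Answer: -8330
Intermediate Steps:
F = 48 (F = 6*(4 - 1*(-4)) = 6*(4 + 4) = 6*8 = 48)
U(T) = 49 (U(T) = -3 + (48 - 1*(-4)) = -3 + (48 + 4) = -3 + 52 = 49)
((1*(-5 + 3))*U(9))*85 = ((1*(-5 + 3))*49)*85 = ((1*(-2))*49)*85 = -2*49*85 = -98*85 = -8330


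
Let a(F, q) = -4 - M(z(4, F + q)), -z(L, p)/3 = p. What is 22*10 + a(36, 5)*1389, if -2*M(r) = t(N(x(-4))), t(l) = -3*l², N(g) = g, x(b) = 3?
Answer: -48175/2 ≈ -24088.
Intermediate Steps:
z(L, p) = -3*p
M(r) = 27/2 (M(r) = -(-3)*3²/2 = -(-3)*9/2 = -½*(-27) = 27/2)
a(F, q) = -35/2 (a(F, q) = -4 - 1*27/2 = -4 - 27/2 = -35/2)
22*10 + a(36, 5)*1389 = 22*10 - 35/2*1389 = 220 - 48615/2 = -48175/2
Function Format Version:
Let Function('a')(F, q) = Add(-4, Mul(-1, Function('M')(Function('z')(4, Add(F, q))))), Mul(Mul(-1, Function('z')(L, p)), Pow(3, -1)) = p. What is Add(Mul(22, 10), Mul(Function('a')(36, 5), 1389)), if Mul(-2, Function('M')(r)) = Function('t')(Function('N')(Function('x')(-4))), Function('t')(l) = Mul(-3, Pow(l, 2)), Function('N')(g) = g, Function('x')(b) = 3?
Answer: Rational(-48175, 2) ≈ -24088.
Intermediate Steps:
Function('z')(L, p) = Mul(-3, p)
Function('M')(r) = Rational(27, 2) (Function('M')(r) = Mul(Rational(-1, 2), Mul(-3, Pow(3, 2))) = Mul(Rational(-1, 2), Mul(-3, 9)) = Mul(Rational(-1, 2), -27) = Rational(27, 2))
Function('a')(F, q) = Rational(-35, 2) (Function('a')(F, q) = Add(-4, Mul(-1, Rational(27, 2))) = Add(-4, Rational(-27, 2)) = Rational(-35, 2))
Add(Mul(22, 10), Mul(Function('a')(36, 5), 1389)) = Add(Mul(22, 10), Mul(Rational(-35, 2), 1389)) = Add(220, Rational(-48615, 2)) = Rational(-48175, 2)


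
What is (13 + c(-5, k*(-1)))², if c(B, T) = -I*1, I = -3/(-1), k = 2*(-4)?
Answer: 100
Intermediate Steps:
k = -8
I = 3 (I = -3*(-1) = 3)
c(B, T) = -3 (c(B, T) = -1*3*1 = -3*1 = -3)
(13 + c(-5, k*(-1)))² = (13 - 3)² = 10² = 100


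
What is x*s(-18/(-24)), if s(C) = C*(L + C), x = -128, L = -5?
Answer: 408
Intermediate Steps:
s(C) = C*(-5 + C)
x*s(-18/(-24)) = -128*(-18/(-24))*(-5 - 18/(-24)) = -128*(-18*(-1/24))*(-5 - 18*(-1/24)) = -96*(-5 + ¾) = -96*(-17)/4 = -128*(-51/16) = 408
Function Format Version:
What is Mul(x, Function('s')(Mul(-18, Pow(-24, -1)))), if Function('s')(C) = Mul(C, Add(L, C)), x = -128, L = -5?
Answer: 408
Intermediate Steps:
Function('s')(C) = Mul(C, Add(-5, C))
Mul(x, Function('s')(Mul(-18, Pow(-24, -1)))) = Mul(-128, Mul(Mul(-18, Pow(-24, -1)), Add(-5, Mul(-18, Pow(-24, -1))))) = Mul(-128, Mul(Mul(-18, Rational(-1, 24)), Add(-5, Mul(-18, Rational(-1, 24))))) = Mul(-128, Mul(Rational(3, 4), Add(-5, Rational(3, 4)))) = Mul(-128, Mul(Rational(3, 4), Rational(-17, 4))) = Mul(-128, Rational(-51, 16)) = 408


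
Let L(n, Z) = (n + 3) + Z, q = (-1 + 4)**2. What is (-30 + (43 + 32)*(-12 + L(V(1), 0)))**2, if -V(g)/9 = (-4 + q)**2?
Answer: 309056400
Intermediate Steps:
q = 9 (q = 3**2 = 9)
V(g) = -225 (V(g) = -9*(-4 + 9)**2 = -9*5**2 = -9*25 = -225)
L(n, Z) = 3 + Z + n (L(n, Z) = (3 + n) + Z = 3 + Z + n)
(-30 + (43 + 32)*(-12 + L(V(1), 0)))**2 = (-30 + (43 + 32)*(-12 + (3 + 0 - 225)))**2 = (-30 + 75*(-12 - 222))**2 = (-30 + 75*(-234))**2 = (-30 - 17550)**2 = (-17580)**2 = 309056400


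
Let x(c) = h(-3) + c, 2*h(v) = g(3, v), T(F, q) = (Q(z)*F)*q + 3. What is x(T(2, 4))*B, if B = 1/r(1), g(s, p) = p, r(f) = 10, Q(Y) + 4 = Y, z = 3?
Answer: -13/20 ≈ -0.65000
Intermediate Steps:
Q(Y) = -4 + Y
T(F, q) = 3 - F*q (T(F, q) = ((-4 + 3)*F)*q + 3 = (-F)*q + 3 = -F*q + 3 = 3 - F*q)
h(v) = v/2
x(c) = -3/2 + c (x(c) = (½)*(-3) + c = -3/2 + c)
B = ⅒ (B = 1/10 = ⅒ ≈ 0.10000)
x(T(2, 4))*B = (-3/2 + (3 - 1*2*4))*(⅒) = (-3/2 + (3 - 8))*(⅒) = (-3/2 - 5)*(⅒) = -13/2*⅒ = -13/20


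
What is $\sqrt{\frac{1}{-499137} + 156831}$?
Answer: $\frac{\sqrt{39072521649367902}}{499137} \approx 396.02$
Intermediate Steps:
$\sqrt{\frac{1}{-499137} + 156831} = \sqrt{- \frac{1}{499137} + 156831} = \sqrt{\frac{78280154846}{499137}} = \frac{\sqrt{39072521649367902}}{499137}$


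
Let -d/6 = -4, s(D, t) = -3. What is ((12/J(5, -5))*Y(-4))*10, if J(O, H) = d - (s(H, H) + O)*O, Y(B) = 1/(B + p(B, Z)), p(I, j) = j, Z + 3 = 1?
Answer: -10/7 ≈ -1.4286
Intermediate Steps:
Z = -2 (Z = -3 + 1 = -2)
d = 24 (d = -6*(-4) = 24)
Y(B) = 1/(-2 + B) (Y(B) = 1/(B - 2) = 1/(-2 + B))
J(O, H) = 24 - O*(-3 + O) (J(O, H) = 24 - (-3 + O)*O = 24 - O*(-3 + O))
((12/J(5, -5))*Y(-4))*10 = ((12/(24 - 1*5**2 + 3*5))/(-2 - 4))*10 = ((12/(24 - 1*25 + 15))/(-6))*10 = ((12/(24 - 25 + 15))*(-1/6))*10 = ((12/14)*(-1/6))*10 = ((12*(1/14))*(-1/6))*10 = ((6/7)*(-1/6))*10 = -1/7*10 = -10/7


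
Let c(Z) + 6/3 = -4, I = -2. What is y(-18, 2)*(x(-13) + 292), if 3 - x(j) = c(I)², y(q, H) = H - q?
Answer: 5180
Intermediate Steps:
c(Z) = -6 (c(Z) = -2 - 4 = -6)
x(j) = -33 (x(j) = 3 - 1*(-6)² = 3 - 1*36 = 3 - 36 = -33)
y(-18, 2)*(x(-13) + 292) = (2 - 1*(-18))*(-33 + 292) = (2 + 18)*259 = 20*259 = 5180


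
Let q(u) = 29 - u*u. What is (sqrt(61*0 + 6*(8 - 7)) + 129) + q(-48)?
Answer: -2146 + sqrt(6) ≈ -2143.6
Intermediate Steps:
q(u) = 29 - u**2
(sqrt(61*0 + 6*(8 - 7)) + 129) + q(-48) = (sqrt(61*0 + 6*(8 - 7)) + 129) + (29 - 1*(-48)**2) = (sqrt(0 + 6*1) + 129) + (29 - 1*2304) = (sqrt(0 + 6) + 129) + (29 - 2304) = (sqrt(6) + 129) - 2275 = (129 + sqrt(6)) - 2275 = -2146 + sqrt(6)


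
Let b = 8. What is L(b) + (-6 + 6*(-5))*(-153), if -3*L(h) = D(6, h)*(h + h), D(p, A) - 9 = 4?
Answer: 16316/3 ≈ 5438.7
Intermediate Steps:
D(p, A) = 13 (D(p, A) = 9 + 4 = 13)
L(h) = -26*h/3 (L(h) = -13*(h + h)/3 = -13*2*h/3 = -26*h/3)
L(b) + (-6 + 6*(-5))*(-153) = -26/3*8 + (-6 + 6*(-5))*(-153) = -208/3 + (-6 - 30)*(-153) = -208/3 - 36*(-153) = -208/3 + 5508 = 16316/3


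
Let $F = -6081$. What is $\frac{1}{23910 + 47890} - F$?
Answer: $\frac{436615801}{71800} \approx 6081.0$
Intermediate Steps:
$\frac{1}{23910 + 47890} - F = \frac{1}{23910 + 47890} - -6081 = \frac{1}{71800} + 6081 = \frac{436615801}{71800}$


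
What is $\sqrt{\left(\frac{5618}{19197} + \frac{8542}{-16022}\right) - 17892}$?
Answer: $\frac{i \sqrt{5224201280862361671}}{17087463} \approx 133.76 i$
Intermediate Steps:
$\sqrt{\left(\frac{5618}{19197} + \frac{8542}{-16022}\right) - 17892} = \sqrt{\left(5618 \cdot \frac{1}{19197} + 8542 \left(- \frac{1}{16022}\right)\right) - 17892} = \sqrt{\left(\frac{5618}{19197} - \frac{4271}{8011}\right) - 17892} = \sqrt{- \frac{36984589}{153787167} - 17892} = \sqrt{- \frac{2751596976553}{153787167}} = \frac{i \sqrt{5224201280862361671}}{17087463}$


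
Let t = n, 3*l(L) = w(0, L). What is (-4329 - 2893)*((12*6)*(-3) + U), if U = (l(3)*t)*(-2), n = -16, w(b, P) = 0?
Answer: 1559952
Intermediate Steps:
l(L) = 0 (l(L) = (1/3)*0 = 0)
t = -16
U = 0 (U = (0*(-16))*(-2) = 0*(-2) = 0)
(-4329 - 2893)*((12*6)*(-3) + U) = (-4329 - 2893)*((12*6)*(-3) + 0) = -7222*(72*(-3) + 0) = -7222*(-216 + 0) = -7222*(-216) = 1559952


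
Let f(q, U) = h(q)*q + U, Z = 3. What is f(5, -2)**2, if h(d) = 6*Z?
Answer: 7744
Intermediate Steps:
h(d) = 18 (h(d) = 6*3 = 18)
f(q, U) = U + 18*q (f(q, U) = 18*q + U = U + 18*q)
f(5, -2)**2 = (-2 + 18*5)**2 = (-2 + 90)**2 = 88**2 = 7744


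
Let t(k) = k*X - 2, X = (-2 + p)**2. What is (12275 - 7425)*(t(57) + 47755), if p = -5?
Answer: 245148100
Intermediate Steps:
X = 49 (X = (-2 - 5)**2 = (-7)**2 = 49)
t(k) = -2 + 49*k (t(k) = k*49 - 2 = 49*k - 2 = -2 + 49*k)
(12275 - 7425)*(t(57) + 47755) = (12275 - 7425)*((-2 + 49*57) + 47755) = 4850*((-2 + 2793) + 47755) = 4850*(2791 + 47755) = 4850*50546 = 245148100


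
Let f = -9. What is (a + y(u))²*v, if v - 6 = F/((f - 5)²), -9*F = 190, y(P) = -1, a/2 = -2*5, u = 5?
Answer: 5197/2 ≈ 2598.5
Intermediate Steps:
a = -20 (a = 2*(-2*5) = 2*(-10) = -20)
F = -190/9 (F = -⅑*190 = -190/9 ≈ -21.111)
v = 5197/882 (v = 6 - 190/(9*(-9 - 5)²) = 6 - 190/(9*((-14)²)) = 6 - 190/9/196 = 6 - 190/9*1/196 = 6 - 95/882 = 5197/882 ≈ 5.8923)
(a + y(u))²*v = (-20 - 1)²*(5197/882) = (-21)²*(5197/882) = 441*(5197/882) = 5197/2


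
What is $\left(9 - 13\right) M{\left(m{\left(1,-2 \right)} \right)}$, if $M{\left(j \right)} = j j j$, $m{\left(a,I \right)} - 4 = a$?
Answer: $-500$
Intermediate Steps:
$m{\left(a,I \right)} = 4 + a$
$M{\left(j \right)} = j^{3}$ ($M{\left(j \right)} = j^{2} j = j^{3}$)
$\left(9 - 13\right) M{\left(m{\left(1,-2 \right)} \right)} = \left(9 - 13\right) \left(4 + 1\right)^{3} = - 4 \cdot 5^{3} = \left(-4\right) 125 = -500$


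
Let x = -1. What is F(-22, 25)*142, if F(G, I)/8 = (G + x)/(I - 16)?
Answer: -26128/9 ≈ -2903.1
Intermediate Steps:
F(G, I) = 8*(-1 + G)/(-16 + I) (F(G, I) = 8*((G - 1)/(I - 16)) = 8*((-1 + G)/(-16 + I)) = 8*(-1 + G)/(-16 + I))
F(-22, 25)*142 = (8*(-1 - 22)/(-16 + 25))*142 = (8*(-23)/9)*142 = (8*(1/9)*(-23))*142 = -184/9*142 = -26128/9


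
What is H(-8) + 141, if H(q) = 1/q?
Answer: 1127/8 ≈ 140.88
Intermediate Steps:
H(q) = 1/q
H(-8) + 141 = 1/(-8) + 141 = -⅛ + 141 = 1127/8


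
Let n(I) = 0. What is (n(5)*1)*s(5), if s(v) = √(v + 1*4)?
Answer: 0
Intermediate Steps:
s(v) = √(4 + v) (s(v) = √(v + 4) = √(4 + v))
(n(5)*1)*s(5) = (0*1)*√(4 + 5) = 0*√9 = 0*3 = 0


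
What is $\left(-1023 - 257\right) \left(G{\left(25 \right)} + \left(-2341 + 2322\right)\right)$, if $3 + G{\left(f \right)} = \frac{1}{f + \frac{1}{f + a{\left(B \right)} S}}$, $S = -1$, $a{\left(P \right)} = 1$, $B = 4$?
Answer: $\frac{16893440}{601} \approx 28109.0$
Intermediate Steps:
$G{\left(f \right)} = -3 + \frac{1}{f + \frac{1}{-1 + f}}$ ($G{\left(f \right)} = -3 + \frac{1}{f + \frac{1}{f + 1 \left(-1\right)}} = -3 + \frac{1}{f + \frac{1}{f - 1}} = -3 + \frac{1}{f + \frac{1}{-1 + f}}$)
$\left(-1023 - 257\right) \left(G{\left(25 \right)} + \left(-2341 + 2322\right)\right) = \left(-1023 - 257\right) \left(\frac{-4 - 3 \cdot 25^{2} + 4 \cdot 25}{1 + 25^{2} - 25} + \left(-2341 + 2322\right)\right) = - 1280 \left(\frac{-4 - 1875 + 100}{1 + 625 - 25} - 19\right) = - 1280 \left(\frac{-4 - 1875 + 100}{601} - 19\right) = - 1280 \left(\frac{1}{601} \left(-1779\right) - 19\right) = - 1280 \left(- \frac{1779}{601} - 19\right) = \left(-1280\right) \left(- \frac{13198}{601}\right) = \frac{16893440}{601}$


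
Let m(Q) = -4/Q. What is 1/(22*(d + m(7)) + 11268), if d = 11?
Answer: 7/80482 ≈ 8.6976e-5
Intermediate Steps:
1/(22*(d + m(7)) + 11268) = 1/(22*(11 - 4/7) + 11268) = 1/(22*(73/7) + 11268) = 1/(1606/7 + 11268) = 1/(80482/7) = 7/80482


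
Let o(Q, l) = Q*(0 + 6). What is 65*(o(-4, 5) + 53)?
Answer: 1885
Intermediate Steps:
o(Q, l) = 6*Q (o(Q, l) = Q*6 = 6*Q)
65*(o(-4, 5) + 53) = 65*(6*(-4) + 53) = 65*(-24 + 53) = 65*29 = 1885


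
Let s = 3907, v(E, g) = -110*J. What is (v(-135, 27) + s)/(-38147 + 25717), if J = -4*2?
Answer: -4787/12430 ≈ -0.38512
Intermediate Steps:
J = -8
v(E, g) = 880 (v(E, g) = -110*(-8) = 880)
(v(-135, 27) + s)/(-38147 + 25717) = (880 + 3907)/(-38147 + 25717) = 4787/(-12430) = 4787*(-1/12430) = -4787/12430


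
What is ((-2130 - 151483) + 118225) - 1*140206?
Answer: -175594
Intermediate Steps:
((-2130 - 151483) + 118225) - 1*140206 = (-153613 + 118225) - 140206 = -35388 - 140206 = -175594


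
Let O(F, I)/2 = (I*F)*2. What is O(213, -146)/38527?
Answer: -124392/38527 ≈ -3.2287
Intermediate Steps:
O(F, I) = 4*F*I (O(F, I) = 2*((I*F)*2) = 2*((F*I)*2) = 2*(2*F*I) = 4*F*I)
O(213, -146)/38527 = (4*213*(-146))/38527 = -124392*1/38527 = -124392/38527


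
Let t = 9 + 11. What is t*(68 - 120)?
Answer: -1040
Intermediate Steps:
t = 20
t*(68 - 120) = 20*(68 - 120) = 20*(-52) = -1040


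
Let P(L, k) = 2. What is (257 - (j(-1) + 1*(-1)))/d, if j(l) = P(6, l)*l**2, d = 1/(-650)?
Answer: -166400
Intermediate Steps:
d = -1/650 ≈ -0.0015385
j(l) = 2*l**2
(257 - (j(-1) + 1*(-1)))/d = (257 - (2*(-1)**2 + 1*(-1)))/(-1/650) = (257 - (2*1 - 1))*(-650) = (257 - (2 - 1))*(-650) = (257 - 1*1)*(-650) = (257 - 1)*(-650) = 256*(-650) = -166400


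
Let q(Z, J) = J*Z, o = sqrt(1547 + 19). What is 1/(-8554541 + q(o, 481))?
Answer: -8554541/73179809409355 - 1443*sqrt(174)/73179809409355 ≈ -1.1716e-7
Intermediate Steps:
o = 3*sqrt(174) (o = sqrt(1566) = 3*sqrt(174) ≈ 39.573)
1/(-8554541 + q(o, 481)) = 1/(-8554541 + 481*(3*sqrt(174))) = 1/(-8554541 + 1443*sqrt(174))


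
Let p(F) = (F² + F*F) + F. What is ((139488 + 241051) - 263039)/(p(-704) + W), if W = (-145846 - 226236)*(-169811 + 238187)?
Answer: -29375/6360122076 ≈ -4.6186e-6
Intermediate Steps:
p(F) = F + 2*F² (p(F) = (F² + F²) + F = 2*F² + F = F + 2*F²)
W = -25441478832 (W = -372082*68376 = -25441478832)
((139488 + 241051) - 263039)/(p(-704) + W) = ((139488 + 241051) - 263039)/(-704*(1 + 2*(-704)) - 25441478832) = (380539 - 263039)/(-704*(1 - 1408) - 25441478832) = 117500/(-704*(-1407) - 25441478832) = 117500/(990528 - 25441478832) = 117500/(-25440488304) = 117500*(-1/25440488304) = -29375/6360122076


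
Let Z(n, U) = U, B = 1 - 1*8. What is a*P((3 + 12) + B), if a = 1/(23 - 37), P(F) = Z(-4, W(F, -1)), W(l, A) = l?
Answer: -4/7 ≈ -0.57143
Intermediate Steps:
B = -7 (B = 1 - 8 = -7)
P(F) = F
a = -1/14 (a = 1/(-14) = -1/14 ≈ -0.071429)
a*P((3 + 12) + B) = -((3 + 12) - 7)/14 = -(15 - 7)/14 = -1/14*8 = -4/7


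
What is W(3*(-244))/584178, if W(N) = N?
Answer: -122/97363 ≈ -0.0012530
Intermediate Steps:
W(3*(-244))/584178 = (3*(-244))/584178 = -732*1/584178 = -122/97363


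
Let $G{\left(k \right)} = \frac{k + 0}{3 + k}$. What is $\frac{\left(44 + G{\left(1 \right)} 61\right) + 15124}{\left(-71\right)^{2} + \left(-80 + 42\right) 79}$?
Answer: $\frac{60733}{8156} \approx 7.4464$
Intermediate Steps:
$G{\left(k \right)} = \frac{k}{3 + k}$
$\frac{\left(44 + G{\left(1 \right)} 61\right) + 15124}{\left(-71\right)^{2} + \left(-80 + 42\right) 79} = \frac{\left(44 + 1 \frac{1}{3 + 1} \cdot 61\right) + 15124}{\left(-71\right)^{2} + \left(-80 + 42\right) 79} = \frac{\left(44 + 1 \cdot \frac{1}{4} \cdot 61\right) + 15124}{5041 - 3002} = \frac{\left(44 + \frac{1}{4} \cdot 61\right) + 15124}{2039} = \left(\left(44 + \frac{61}{4}\right) + 15124\right) \frac{1}{2039} = \left(\frac{237}{4} + 15124\right) \frac{1}{2039} = \frac{60733}{4} \cdot \frac{1}{2039} = \frac{60733}{8156}$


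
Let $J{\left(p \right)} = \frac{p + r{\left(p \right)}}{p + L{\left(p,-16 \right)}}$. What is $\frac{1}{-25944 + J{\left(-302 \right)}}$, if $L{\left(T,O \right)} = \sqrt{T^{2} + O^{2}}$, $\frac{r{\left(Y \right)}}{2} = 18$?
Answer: $- \frac{1680499}{44119881719} + \frac{133 \sqrt{22865}}{44119881719} \approx -3.7634 \cdot 10^{-5}$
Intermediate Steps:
$r{\left(Y \right)} = 36$ ($r{\left(Y \right)} = 2 \cdot 18 = 36$)
$L{\left(T,O \right)} = \sqrt{O^{2} + T^{2}}$
$J{\left(p \right)} = \frac{36 + p}{p + \sqrt{256 + p^{2}}}$ ($J{\left(p \right)} = \frac{p + 36}{p + \sqrt{\left(-16\right)^{2} + p^{2}}} = \frac{36 + p}{p + \sqrt{256 + p^{2}}}$)
$\frac{1}{-25944 + J{\left(-302 \right)}} = \frac{1}{-25944 + \frac{36 - 302}{-302 + \sqrt{256 + \left(-302\right)^{2}}}} = \frac{1}{-25944 + \frac{1}{-302 + \sqrt{256 + 91204}} \left(-266\right)} = \frac{1}{-25944 + \frac{1}{-302 + \sqrt{91460}} \left(-266\right)} = \frac{1}{-25944 + \frac{1}{-302 + 2 \sqrt{22865}} \left(-266\right)} = \frac{1}{-25944 - \frac{266}{-302 + 2 \sqrt{22865}}}$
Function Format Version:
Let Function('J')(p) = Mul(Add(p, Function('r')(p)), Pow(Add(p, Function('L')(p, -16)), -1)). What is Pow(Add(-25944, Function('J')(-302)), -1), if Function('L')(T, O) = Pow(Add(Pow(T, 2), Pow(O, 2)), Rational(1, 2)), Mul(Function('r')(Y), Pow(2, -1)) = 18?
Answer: Add(Rational(-1680499, 44119881719), Mul(Rational(133, 44119881719), Pow(22865, Rational(1, 2)))) ≈ -3.7634e-5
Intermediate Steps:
Function('r')(Y) = 36 (Function('r')(Y) = Mul(2, 18) = 36)
Function('L')(T, O) = Pow(Add(Pow(O, 2), Pow(T, 2)), Rational(1, 2))
Function('J')(p) = Mul(Pow(Add(p, Pow(Add(256, Pow(p, 2)), Rational(1, 2))), -1), Add(36, p)) (Function('J')(p) = Mul(Add(p, 36), Pow(Add(p, Pow(Add(Pow(-16, 2), Pow(p, 2)), Rational(1, 2))), -1)) = Mul(Add(36, p), Pow(Add(p, Pow(Add(256, Pow(p, 2)), Rational(1, 2))), -1)) = Mul(Pow(Add(p, Pow(Add(256, Pow(p, 2)), Rational(1, 2))), -1), Add(36, p)))
Pow(Add(-25944, Function('J')(-302)), -1) = Pow(Add(-25944, Mul(Pow(Add(-302, Pow(Add(256, Pow(-302, 2)), Rational(1, 2))), -1), Add(36, -302))), -1) = Pow(Add(-25944, Mul(Pow(Add(-302, Pow(Add(256, 91204), Rational(1, 2))), -1), -266)), -1) = Pow(Add(-25944, Mul(Pow(Add(-302, Pow(91460, Rational(1, 2))), -1), -266)), -1) = Pow(Add(-25944, Mul(Pow(Add(-302, Mul(2, Pow(22865, Rational(1, 2)))), -1), -266)), -1) = Pow(Add(-25944, Mul(-266, Pow(Add(-302, Mul(2, Pow(22865, Rational(1, 2)))), -1))), -1)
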